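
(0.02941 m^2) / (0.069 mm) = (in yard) 466.1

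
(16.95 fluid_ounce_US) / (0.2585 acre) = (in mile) 2.977e-10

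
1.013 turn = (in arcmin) 2.188e+04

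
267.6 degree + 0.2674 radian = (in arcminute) 1.698e+04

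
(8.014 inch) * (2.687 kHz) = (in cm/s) 5.47e+04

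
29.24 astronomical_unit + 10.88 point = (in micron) 4.374e+18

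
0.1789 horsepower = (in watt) 133.4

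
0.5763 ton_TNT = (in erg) 2.411e+16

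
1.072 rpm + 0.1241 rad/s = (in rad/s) 0.2364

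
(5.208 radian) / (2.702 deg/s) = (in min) 1.841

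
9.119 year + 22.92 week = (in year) 9.559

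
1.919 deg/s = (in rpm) 0.3198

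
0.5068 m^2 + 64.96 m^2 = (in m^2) 65.47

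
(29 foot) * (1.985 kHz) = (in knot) 3.411e+04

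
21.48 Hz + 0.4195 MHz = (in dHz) 4.195e+06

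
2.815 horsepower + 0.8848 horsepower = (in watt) 2759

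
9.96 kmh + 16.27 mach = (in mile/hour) 1.24e+04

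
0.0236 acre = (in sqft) 1028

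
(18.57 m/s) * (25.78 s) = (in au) 3.2e-09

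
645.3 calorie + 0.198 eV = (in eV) 1.685e+22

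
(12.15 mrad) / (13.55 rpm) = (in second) 0.008563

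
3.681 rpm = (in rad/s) 0.3855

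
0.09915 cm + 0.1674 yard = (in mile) 9.573e-05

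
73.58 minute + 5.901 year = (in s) 1.861e+08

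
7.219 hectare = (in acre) 17.84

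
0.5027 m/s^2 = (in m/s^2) 0.5027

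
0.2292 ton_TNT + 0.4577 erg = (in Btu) 9.089e+05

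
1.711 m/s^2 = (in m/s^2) 1.711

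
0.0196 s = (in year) 6.215e-10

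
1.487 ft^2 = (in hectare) 1.381e-05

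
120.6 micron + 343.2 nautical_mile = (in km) 635.6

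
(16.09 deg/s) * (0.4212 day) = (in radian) 1.022e+04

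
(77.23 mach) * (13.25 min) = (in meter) 2.091e+07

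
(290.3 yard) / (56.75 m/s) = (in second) 4.678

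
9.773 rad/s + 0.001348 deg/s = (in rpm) 93.33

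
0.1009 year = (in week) 5.261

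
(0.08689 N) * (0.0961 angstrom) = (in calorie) 1.996e-13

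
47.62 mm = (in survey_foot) 0.1562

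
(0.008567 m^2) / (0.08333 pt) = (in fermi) 2.914e+17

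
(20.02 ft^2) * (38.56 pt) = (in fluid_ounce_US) 855.5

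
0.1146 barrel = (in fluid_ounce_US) 616.1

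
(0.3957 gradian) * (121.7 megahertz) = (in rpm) 7.224e+06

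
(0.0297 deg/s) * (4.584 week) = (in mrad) 1.437e+06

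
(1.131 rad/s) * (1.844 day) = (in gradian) 1.147e+07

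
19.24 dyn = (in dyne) 19.24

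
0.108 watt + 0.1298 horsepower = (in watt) 96.9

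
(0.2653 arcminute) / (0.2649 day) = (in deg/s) 1.932e-07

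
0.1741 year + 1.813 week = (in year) 0.2089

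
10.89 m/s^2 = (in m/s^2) 10.89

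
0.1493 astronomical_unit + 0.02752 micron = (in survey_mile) 1.388e+07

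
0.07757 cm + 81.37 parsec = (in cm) 2.511e+20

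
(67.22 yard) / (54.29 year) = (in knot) 6.979e-08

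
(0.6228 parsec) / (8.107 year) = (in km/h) 2.706e+08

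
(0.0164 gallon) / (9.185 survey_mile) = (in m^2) 4.2e-09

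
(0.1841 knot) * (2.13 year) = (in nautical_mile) 3435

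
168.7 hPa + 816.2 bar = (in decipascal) 8.164e+08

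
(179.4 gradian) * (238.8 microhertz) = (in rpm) 0.006426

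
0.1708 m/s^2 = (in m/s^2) 0.1708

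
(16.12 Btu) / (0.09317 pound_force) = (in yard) 4.488e+04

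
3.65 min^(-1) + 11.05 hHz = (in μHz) 1.105e+09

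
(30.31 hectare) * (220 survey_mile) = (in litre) 1.073e+14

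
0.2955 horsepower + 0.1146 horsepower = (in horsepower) 0.4101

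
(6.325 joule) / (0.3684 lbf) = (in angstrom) 3.86e+10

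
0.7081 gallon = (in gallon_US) 0.7081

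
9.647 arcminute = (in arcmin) 9.647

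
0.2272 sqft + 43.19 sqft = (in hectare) 0.0004034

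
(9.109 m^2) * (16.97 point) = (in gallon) 14.41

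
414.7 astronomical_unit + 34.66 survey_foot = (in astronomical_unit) 414.7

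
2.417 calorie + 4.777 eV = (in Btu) 0.009585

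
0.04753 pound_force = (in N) 0.2114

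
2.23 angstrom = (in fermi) 2.23e+05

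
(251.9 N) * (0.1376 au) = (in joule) 5.185e+12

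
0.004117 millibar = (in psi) 5.971e-05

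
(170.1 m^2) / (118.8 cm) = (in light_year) 1.513e-14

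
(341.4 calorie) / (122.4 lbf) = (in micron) 2.624e+06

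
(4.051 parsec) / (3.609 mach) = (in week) 1.682e+08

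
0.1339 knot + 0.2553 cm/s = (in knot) 0.1389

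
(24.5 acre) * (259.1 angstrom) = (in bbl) 0.01616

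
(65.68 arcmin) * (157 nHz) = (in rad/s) 3e-09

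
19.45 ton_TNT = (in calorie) 1.945e+10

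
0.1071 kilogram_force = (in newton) 1.05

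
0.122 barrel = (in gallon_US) 5.124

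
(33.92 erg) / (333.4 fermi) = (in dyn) 1.017e+12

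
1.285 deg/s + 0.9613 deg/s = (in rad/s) 0.03921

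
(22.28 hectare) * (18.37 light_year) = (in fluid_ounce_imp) 1.363e+27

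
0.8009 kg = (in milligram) 8.009e+05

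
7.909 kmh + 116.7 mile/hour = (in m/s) 54.37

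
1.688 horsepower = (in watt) 1259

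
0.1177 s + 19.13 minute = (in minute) 19.13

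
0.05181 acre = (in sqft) 2257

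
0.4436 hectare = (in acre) 1.096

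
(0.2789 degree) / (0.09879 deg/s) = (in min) 0.04705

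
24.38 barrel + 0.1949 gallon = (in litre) 3877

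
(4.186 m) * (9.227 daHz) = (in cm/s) 3.862e+04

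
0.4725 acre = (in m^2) 1912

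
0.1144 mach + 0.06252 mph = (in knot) 75.77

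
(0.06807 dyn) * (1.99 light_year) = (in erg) 1.282e+17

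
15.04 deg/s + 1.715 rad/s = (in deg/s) 113.3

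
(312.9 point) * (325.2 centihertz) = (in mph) 0.803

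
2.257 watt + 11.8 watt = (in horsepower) 0.01885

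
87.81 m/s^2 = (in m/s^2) 87.81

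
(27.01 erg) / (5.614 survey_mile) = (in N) 2.99e-10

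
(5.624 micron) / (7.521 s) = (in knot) 1.454e-06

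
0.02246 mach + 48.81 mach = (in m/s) 1.663e+04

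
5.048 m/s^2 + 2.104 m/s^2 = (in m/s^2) 7.152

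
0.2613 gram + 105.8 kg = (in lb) 233.2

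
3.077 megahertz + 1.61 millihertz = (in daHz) 3.077e+05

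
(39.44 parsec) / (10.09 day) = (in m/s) 1.396e+12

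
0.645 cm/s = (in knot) 0.01254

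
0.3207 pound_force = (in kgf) 0.1455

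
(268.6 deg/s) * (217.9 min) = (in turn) 9755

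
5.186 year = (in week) 270.4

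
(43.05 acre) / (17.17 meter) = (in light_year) 1.072e-12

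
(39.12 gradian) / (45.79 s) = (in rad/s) 0.01342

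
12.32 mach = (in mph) 9384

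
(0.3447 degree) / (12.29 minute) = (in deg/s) 0.0004675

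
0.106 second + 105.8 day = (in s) 9.141e+06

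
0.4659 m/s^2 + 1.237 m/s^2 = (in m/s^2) 1.703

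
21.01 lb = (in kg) 9.53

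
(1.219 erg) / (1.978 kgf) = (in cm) 6.284e-07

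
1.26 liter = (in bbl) 0.007925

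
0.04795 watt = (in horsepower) 6.43e-05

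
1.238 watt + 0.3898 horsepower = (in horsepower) 0.3915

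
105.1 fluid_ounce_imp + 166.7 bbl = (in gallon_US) 7002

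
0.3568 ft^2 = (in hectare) 3.315e-06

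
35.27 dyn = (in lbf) 7.929e-05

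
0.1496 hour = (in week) 0.0008905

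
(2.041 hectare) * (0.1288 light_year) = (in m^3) 2.487e+19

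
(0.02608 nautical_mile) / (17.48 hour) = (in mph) 0.001717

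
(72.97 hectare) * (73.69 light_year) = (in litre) 5.087e+26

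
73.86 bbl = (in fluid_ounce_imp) 4.133e+05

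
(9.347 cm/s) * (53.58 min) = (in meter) 300.5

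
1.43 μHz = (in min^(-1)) 8.58e-05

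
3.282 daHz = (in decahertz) 3.282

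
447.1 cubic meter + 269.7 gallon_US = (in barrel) 2819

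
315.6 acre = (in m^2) 1.277e+06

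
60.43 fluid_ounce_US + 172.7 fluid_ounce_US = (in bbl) 0.04336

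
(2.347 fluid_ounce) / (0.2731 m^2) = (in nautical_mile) 1.372e-07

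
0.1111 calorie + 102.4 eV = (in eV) 2.901e+18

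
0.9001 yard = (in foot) 2.7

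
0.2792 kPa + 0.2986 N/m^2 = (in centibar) 0.2795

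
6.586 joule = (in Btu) 0.006242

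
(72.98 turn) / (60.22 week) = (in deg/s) 0.0007214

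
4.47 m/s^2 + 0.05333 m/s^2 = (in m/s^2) 4.523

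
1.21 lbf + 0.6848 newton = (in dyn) 6.067e+05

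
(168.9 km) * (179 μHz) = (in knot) 58.77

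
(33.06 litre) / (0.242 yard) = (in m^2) 0.1494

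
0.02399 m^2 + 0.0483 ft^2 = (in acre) 7.037e-06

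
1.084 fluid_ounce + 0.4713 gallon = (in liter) 1.816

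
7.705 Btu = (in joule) 8129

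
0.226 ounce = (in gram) 6.407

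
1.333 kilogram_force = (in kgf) 1.333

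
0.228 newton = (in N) 0.228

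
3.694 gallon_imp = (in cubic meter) 0.01679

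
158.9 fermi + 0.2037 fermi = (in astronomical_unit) 1.064e-24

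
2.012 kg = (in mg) 2.012e+06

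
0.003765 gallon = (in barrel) 8.964e-05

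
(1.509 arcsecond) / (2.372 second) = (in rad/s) 3.084e-06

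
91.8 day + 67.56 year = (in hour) 5.94e+05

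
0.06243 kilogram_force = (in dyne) 6.122e+04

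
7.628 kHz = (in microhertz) 7.628e+09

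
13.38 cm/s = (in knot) 0.2601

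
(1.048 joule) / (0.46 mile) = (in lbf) 0.0003182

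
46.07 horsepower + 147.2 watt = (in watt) 3.45e+04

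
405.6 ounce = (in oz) 405.6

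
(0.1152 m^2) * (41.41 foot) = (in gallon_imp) 319.8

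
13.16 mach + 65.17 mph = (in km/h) 1.624e+04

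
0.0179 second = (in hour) 4.972e-06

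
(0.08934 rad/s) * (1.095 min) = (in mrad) 5870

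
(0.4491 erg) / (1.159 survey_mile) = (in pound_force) 5.413e-12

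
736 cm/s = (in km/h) 26.5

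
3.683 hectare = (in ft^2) 3.964e+05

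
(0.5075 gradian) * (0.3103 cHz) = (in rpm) 0.0002362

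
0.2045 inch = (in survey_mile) 3.228e-06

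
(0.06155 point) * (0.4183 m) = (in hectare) 9.083e-10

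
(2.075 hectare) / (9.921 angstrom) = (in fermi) 2.092e+28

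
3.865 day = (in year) 0.01059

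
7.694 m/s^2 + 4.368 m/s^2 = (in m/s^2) 12.06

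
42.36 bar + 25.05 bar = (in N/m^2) 6.741e+06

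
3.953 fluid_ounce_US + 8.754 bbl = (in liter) 1392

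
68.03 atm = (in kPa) 6893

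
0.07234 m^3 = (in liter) 72.34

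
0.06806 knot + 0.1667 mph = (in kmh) 0.3943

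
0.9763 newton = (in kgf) 0.09955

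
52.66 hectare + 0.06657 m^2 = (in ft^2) 5.668e+06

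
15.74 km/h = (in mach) 0.01284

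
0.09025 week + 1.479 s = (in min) 909.7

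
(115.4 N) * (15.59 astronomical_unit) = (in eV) 1.68e+33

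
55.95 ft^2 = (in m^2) 5.198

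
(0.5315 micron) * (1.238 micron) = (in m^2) 6.58e-13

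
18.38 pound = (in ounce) 294.1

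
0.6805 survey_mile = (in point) 3.104e+06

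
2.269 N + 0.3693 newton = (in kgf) 0.269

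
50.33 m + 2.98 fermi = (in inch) 1981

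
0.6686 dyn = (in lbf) 1.503e-06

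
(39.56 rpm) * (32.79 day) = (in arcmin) 4.035e+10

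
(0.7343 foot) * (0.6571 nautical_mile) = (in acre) 0.0673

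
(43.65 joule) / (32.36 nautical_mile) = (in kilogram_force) 7.427e-05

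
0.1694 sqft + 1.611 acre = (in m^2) 6520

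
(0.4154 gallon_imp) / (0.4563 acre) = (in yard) 1.118e-06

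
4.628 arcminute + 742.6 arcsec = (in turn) 0.0007873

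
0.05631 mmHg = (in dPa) 75.07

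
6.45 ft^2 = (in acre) 0.0001481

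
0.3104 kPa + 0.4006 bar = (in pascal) 4.037e+04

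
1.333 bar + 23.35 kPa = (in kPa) 156.7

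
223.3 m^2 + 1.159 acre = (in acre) 1.214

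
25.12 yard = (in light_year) 2.428e-15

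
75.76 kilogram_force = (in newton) 743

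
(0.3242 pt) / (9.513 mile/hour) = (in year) 8.528e-13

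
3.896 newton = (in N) 3.896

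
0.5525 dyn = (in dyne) 0.5525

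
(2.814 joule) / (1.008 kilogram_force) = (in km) 0.0002847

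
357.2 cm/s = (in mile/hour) 7.99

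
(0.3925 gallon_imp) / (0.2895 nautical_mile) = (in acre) 8.224e-10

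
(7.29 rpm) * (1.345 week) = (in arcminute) 2.135e+09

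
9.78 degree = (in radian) 0.1707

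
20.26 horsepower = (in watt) 1.511e+04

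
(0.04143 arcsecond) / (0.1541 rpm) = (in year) 3.947e-13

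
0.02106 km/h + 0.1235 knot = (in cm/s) 6.938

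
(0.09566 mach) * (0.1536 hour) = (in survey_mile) 11.19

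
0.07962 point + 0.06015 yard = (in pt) 156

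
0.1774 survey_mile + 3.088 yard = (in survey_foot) 945.9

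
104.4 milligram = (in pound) 0.0002302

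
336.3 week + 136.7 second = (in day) 2354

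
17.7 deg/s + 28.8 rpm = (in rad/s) 3.325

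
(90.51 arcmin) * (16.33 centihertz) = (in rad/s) 0.004299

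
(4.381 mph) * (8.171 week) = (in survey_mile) 6014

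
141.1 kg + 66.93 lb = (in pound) 378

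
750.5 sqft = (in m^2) 69.72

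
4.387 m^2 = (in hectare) 0.0004387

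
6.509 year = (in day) 2376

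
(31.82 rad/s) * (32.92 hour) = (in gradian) 2.401e+08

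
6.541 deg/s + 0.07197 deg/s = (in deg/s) 6.613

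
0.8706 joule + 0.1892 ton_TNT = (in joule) 7.916e+08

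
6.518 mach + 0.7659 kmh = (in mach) 6.519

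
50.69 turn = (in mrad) 3.185e+05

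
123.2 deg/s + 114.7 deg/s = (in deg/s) 237.9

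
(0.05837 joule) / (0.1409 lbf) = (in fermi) 9.313e+13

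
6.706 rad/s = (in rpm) 64.04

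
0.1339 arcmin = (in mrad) 0.03895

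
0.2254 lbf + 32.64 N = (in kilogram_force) 3.431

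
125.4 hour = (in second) 4.514e+05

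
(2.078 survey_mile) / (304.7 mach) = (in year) 1.022e-09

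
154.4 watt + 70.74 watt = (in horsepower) 0.3019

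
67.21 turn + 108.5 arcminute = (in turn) 67.22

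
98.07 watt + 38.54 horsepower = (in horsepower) 38.67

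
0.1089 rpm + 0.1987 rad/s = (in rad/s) 0.2101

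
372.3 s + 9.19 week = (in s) 5.558e+06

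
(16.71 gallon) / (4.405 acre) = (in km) 3.548e-09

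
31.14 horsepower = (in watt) 2.322e+04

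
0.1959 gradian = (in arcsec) 634.7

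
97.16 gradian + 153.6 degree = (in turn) 0.6696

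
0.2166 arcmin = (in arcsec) 13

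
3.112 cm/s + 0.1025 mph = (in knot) 0.1496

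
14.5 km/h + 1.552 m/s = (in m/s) 5.58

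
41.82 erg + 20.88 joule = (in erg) 2.088e+08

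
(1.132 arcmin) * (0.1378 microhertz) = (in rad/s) 4.538e-11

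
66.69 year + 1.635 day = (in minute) 3.505e+07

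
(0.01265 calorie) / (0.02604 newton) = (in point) 5762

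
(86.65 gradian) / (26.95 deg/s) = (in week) 4.785e-06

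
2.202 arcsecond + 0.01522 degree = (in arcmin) 0.9499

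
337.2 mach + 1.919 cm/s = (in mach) 337.2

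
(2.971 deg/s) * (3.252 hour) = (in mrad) 6.071e+05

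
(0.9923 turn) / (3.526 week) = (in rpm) 2.792e-05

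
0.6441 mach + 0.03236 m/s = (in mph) 490.7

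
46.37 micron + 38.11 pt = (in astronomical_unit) 9.018e-14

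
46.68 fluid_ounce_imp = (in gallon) 0.3504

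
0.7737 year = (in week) 40.34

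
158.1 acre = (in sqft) 6.887e+06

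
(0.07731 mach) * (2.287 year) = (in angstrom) 1.899e+19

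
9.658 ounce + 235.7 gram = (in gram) 509.5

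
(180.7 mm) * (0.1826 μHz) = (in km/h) 1.188e-07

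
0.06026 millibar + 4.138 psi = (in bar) 0.2854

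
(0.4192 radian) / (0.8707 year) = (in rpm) 1.458e-07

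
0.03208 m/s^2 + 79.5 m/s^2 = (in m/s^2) 79.53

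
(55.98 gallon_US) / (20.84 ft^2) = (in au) 7.316e-13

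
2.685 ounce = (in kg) 0.07612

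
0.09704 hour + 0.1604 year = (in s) 5.059e+06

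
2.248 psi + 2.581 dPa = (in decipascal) 1.55e+05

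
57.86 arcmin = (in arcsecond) 3472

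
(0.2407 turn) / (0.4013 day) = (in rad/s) 4.362e-05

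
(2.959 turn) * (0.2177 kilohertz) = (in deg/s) 2.319e+05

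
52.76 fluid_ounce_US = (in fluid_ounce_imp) 54.91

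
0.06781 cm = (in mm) 0.6781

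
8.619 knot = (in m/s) 4.434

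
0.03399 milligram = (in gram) 3.399e-05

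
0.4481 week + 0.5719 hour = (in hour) 75.85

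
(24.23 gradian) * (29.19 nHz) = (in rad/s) 1.111e-08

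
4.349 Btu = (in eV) 2.864e+22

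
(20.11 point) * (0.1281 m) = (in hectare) 9.088e-08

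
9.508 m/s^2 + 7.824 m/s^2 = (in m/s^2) 17.33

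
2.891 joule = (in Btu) 0.00274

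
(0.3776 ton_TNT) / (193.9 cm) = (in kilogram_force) 8.309e+07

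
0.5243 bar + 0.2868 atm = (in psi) 11.82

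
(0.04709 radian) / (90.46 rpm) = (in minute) 8.285e-05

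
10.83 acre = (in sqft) 4.718e+05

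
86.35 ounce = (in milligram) 2.448e+06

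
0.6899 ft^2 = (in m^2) 0.06409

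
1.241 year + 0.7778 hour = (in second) 3.914e+07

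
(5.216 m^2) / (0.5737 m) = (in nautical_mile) 0.004909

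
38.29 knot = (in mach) 0.05785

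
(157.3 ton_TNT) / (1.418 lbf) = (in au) 0.6975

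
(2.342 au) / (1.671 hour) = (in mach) 1.71e+05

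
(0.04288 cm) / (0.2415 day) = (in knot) 3.995e-08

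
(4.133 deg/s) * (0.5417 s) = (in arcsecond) 8060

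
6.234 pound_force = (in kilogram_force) 2.828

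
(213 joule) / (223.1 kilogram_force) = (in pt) 276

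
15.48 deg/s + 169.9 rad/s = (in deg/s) 9750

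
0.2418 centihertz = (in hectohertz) 2.418e-05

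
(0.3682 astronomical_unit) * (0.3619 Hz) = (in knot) 3.875e+10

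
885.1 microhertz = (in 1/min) 0.05311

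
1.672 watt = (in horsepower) 0.002242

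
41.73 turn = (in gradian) 1.669e+04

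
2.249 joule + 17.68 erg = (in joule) 2.249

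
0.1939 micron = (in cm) 1.939e-05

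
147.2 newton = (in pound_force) 33.09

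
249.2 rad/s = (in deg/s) 1.428e+04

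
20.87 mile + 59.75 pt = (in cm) 3.359e+06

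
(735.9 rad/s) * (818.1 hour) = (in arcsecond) 4.47e+14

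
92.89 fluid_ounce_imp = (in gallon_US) 0.6972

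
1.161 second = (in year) 3.682e-08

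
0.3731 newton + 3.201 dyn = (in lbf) 0.08388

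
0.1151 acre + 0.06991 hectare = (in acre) 0.2879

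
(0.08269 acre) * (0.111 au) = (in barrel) 3.495e+13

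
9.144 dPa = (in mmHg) 0.006859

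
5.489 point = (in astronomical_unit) 1.294e-14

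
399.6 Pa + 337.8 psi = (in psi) 337.9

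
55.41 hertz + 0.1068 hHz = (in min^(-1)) 3965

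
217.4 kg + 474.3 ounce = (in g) 2.308e+05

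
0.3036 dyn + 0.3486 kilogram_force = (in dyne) 3.419e+05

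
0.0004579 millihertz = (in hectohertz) 4.579e-09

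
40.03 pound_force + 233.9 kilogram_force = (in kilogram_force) 252.1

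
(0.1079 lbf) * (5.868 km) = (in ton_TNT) 6.731e-07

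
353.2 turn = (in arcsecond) 4.577e+08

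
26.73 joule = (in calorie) 6.389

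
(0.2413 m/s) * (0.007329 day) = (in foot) 501.3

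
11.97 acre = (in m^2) 4.844e+04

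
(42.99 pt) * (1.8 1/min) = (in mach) 1.336e-06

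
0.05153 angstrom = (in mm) 5.153e-09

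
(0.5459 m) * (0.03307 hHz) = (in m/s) 1.805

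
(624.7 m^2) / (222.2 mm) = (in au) 1.879e-08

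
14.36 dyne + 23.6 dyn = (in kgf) 3.871e-05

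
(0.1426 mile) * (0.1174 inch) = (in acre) 0.0001691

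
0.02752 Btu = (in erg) 2.904e+08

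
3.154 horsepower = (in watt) 2352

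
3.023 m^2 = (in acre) 0.000747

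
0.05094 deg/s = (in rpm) 0.00849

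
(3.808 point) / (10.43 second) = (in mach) 3.783e-07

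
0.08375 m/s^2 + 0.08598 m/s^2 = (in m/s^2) 0.1697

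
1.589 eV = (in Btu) 2.413e-22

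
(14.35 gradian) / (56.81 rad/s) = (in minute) 6.613e-05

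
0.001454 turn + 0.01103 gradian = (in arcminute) 32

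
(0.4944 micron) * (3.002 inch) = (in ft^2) 4.058e-07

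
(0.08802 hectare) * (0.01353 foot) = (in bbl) 22.83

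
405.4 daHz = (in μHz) 4.054e+09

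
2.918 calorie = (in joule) 12.21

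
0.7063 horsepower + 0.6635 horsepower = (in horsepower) 1.37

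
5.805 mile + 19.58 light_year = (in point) 5.251e+20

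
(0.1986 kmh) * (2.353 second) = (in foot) 0.4259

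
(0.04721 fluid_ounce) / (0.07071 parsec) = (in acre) 1.581e-25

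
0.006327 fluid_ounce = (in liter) 0.0001871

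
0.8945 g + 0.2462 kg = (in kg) 0.2471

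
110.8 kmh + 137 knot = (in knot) 196.8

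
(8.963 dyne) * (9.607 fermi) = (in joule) 8.611e-19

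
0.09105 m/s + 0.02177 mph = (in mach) 0.000296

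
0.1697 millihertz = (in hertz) 0.0001697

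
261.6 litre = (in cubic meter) 0.2616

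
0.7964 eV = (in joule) 1.276e-19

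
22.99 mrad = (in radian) 0.02299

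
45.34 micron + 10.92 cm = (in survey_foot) 0.3584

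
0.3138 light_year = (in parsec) 0.09621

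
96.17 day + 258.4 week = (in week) 272.1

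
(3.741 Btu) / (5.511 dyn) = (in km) 7.162e+04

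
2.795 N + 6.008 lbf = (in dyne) 2.952e+06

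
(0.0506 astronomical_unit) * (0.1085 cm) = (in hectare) 821.3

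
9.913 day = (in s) 8.565e+05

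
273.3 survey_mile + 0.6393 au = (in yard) 1.046e+11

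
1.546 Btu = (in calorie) 389.8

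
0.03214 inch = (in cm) 0.08164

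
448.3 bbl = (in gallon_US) 1.883e+04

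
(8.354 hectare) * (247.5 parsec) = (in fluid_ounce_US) 2.157e+28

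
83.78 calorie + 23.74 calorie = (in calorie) 107.5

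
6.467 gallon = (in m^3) 0.02448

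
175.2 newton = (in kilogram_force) 17.87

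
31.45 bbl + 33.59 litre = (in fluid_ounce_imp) 1.772e+05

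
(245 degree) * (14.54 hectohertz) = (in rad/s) 6217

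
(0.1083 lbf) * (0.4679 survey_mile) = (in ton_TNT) 8.67e-08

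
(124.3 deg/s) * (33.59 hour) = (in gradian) 1.67e+07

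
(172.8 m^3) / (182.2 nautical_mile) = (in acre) 1.265e-07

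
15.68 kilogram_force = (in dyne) 1.538e+07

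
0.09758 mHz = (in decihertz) 0.0009758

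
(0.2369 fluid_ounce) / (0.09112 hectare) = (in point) 2.179e-05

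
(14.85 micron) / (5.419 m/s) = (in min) 4.567e-08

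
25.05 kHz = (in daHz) 2505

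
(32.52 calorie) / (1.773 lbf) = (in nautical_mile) 0.009315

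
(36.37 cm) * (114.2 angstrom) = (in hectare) 4.153e-13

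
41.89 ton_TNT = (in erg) 1.753e+18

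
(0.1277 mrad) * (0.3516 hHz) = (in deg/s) 0.2573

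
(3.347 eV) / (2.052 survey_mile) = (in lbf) 3.651e-23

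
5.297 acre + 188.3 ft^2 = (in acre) 5.301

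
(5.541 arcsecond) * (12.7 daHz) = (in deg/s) 0.1955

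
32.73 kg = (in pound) 72.16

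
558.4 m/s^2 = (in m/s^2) 558.4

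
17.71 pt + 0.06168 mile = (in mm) 9.927e+04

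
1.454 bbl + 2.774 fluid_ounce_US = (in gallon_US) 61.09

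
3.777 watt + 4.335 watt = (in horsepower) 0.01088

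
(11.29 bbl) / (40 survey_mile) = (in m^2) 2.788e-05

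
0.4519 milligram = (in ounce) 1.594e-05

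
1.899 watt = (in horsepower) 0.002547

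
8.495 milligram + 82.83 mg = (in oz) 0.003221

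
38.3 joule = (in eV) 2.39e+20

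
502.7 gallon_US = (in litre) 1903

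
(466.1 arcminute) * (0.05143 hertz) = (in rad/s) 0.006973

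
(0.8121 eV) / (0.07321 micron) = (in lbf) 3.995e-13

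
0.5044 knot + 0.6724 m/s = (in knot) 1.811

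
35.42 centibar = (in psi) 5.137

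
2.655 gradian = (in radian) 0.0417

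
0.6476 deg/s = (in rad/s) 0.0113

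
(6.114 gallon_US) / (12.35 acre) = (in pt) 0.001313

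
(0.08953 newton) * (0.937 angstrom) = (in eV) 5.236e+07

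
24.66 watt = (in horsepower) 0.03307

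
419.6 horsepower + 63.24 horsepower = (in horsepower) 482.8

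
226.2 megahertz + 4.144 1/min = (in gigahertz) 0.2262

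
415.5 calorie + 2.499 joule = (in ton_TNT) 4.161e-07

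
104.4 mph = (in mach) 0.1371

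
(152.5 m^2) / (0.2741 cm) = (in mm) 5.564e+07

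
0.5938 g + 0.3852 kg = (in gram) 385.8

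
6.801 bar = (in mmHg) 5101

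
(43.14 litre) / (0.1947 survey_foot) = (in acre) 0.0001796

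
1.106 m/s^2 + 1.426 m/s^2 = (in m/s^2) 2.532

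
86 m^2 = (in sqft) 925.7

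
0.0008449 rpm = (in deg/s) 0.005069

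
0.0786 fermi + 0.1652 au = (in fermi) 2.471e+25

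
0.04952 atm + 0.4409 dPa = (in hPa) 50.18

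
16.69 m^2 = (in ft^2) 179.6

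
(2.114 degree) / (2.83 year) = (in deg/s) 2.369e-08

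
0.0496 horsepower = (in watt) 36.99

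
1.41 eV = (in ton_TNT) 5.399e-29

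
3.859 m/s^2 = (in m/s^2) 3.859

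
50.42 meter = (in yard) 55.14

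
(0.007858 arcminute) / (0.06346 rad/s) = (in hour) 1.001e-08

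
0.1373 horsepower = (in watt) 102.4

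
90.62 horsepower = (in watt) 6.758e+04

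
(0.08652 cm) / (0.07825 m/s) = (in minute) 0.0001843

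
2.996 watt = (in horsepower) 0.004018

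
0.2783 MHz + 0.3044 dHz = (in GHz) 0.0002783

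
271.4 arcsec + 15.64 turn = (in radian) 98.27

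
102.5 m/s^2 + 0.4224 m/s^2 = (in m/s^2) 102.9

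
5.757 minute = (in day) 0.003998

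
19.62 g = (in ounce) 0.6921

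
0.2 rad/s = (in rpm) 1.91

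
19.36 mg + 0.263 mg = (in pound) 4.326e-05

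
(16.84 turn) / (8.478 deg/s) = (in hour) 0.1986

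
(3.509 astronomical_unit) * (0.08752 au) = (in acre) 1.698e+18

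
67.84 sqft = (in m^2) 6.303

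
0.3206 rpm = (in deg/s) 1.924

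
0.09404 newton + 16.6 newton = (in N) 16.69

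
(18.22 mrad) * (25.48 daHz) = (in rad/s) 4.642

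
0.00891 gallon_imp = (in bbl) 0.0002548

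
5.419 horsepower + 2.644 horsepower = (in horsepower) 8.063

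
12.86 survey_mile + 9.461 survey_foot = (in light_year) 2.188e-12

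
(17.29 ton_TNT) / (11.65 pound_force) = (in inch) 5.496e+10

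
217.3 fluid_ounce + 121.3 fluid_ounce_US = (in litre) 10.01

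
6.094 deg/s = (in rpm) 1.016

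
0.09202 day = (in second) 7951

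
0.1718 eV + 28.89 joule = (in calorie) 6.905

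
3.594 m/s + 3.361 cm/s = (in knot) 7.052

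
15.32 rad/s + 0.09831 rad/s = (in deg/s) 883.4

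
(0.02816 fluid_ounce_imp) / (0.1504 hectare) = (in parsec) 1.724e-26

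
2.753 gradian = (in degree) 2.478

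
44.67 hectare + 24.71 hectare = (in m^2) 6.938e+05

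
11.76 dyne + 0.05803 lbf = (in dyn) 2.582e+04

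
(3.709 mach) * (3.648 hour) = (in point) 4.701e+10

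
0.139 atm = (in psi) 2.043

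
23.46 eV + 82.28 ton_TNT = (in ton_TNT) 82.28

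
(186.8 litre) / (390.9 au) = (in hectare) 3.194e-19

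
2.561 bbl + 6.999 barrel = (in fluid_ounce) 5.139e+04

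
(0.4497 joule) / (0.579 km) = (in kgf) 7.92e-05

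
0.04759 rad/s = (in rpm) 0.4545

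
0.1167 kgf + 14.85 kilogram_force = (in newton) 146.8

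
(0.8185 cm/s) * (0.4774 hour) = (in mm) 1.407e+04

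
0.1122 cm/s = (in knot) 0.002181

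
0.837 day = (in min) 1205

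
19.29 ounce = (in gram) 546.9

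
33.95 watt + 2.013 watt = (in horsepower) 0.04823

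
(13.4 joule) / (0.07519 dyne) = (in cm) 1.782e+09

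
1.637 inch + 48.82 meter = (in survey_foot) 160.3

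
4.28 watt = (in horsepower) 0.00574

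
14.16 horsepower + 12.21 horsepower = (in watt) 1.966e+04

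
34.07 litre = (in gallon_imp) 7.494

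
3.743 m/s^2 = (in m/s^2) 3.743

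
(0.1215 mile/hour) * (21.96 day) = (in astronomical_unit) 6.889e-07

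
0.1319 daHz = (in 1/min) 79.14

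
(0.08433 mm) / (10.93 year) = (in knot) 4.756e-13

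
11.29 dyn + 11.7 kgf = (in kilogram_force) 11.7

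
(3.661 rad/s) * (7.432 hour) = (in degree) 5.612e+06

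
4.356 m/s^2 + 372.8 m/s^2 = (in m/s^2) 377.2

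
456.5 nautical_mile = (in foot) 2.774e+06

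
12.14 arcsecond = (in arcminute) 0.2023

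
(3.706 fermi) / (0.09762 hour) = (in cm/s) 1.055e-15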